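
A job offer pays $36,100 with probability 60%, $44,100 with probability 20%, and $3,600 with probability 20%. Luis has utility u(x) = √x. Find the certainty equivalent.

E[u] = 0.6·√36100 + 0.2·√44100 + 0.2·√3600 = 0.6·190 + 0.2·210 + 0.2·60 = 168
CE = (168)² = 28224

$28,224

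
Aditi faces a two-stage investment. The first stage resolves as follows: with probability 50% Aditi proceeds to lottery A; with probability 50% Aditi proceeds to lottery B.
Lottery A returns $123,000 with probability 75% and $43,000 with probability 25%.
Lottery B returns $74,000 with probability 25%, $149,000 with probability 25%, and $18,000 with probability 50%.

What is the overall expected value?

EV(A) = 0.75 × 123000 + 0.25 × 43000 = 92250 + 10750 = 103000
EV(B) = 0.25 × 74000 + 0.25 × 149000 + 0.5 × 18000 = 18500 + 37250 + 9000 = 64750
Overall = 0.5 × 103000 + 0.5 × 64750 = 51500 + 32375 = 83875

$83,875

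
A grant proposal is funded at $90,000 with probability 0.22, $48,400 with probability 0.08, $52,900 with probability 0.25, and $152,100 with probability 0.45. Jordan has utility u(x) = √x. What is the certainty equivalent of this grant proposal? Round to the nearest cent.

$100,235.56

E[u] = 0.22·√90000 + 0.08·√48400 + 0.25·√52900 + 0.45·√152100 = 0.22·300 + 0.08·220 + 0.25·230 + 0.45·390 = 316.6
CE = (316.6)² = 100235.56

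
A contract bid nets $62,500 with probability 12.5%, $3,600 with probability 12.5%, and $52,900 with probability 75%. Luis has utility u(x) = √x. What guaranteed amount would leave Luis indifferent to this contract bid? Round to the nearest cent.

E[u] = 0.125·√62500 + 0.125·√3600 + 0.75·√52900 = 0.125·250 + 0.125·60 + 0.75·230 = 211.25
CE = (211.25)² = 44626.5625

$44,626.56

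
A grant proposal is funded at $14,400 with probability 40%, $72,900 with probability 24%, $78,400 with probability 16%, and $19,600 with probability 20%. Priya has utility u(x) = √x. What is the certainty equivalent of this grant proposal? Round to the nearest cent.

E[u] = 0.4·√14400 + 0.24·√72900 + 0.16·√78400 + 0.2·√19600 = 0.4·120 + 0.24·270 + 0.16·280 + 0.2·140 = 185.6
CE = (185.6)² = 34447.36

$34,447.36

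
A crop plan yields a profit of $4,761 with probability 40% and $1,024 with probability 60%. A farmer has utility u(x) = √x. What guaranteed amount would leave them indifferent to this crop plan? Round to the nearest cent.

$2,190.24

E[u] = 0.4·√4761 + 0.6·√1024 = 0.4·69 + 0.6·32 = 46.8
CE = (46.8)² = 2190.24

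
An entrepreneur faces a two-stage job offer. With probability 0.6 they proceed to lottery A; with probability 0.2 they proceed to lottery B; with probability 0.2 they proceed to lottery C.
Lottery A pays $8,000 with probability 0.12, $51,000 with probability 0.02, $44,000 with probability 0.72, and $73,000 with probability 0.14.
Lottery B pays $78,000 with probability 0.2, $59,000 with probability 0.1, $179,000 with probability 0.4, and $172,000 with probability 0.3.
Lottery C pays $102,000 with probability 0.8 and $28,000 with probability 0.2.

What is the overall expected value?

$72,708

EV(A) = 0.12 × 8000 + 0.02 × 51000 + 0.72 × 44000 + 0.14 × 73000 = 960 + 1020 + 31680 + 10220 = 43880
EV(B) = 0.2 × 78000 + 0.1 × 59000 + 0.4 × 179000 + 0.3 × 172000 = 15600 + 5900 + 71600 + 51600 = 144700
EV(C) = 0.8 × 102000 + 0.2 × 28000 = 81600 + 5600 = 87200
Overall = 0.6 × 43880 + 0.2 × 144700 + 0.2 × 87200 = 26328 + 28940 + 17440 = 72708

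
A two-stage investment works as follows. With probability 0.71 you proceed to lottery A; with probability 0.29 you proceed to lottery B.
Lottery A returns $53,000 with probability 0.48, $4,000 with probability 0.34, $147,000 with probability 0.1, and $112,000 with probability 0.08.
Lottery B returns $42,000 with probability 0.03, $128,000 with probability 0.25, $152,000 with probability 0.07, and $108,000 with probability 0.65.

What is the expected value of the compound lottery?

EV(A) = 0.48 × 53000 + 0.34 × 4000 + 0.1 × 147000 + 0.08 × 112000 = 25440 + 1360 + 14700 + 8960 = 50460
EV(B) = 0.03 × 42000 + 0.25 × 128000 + 0.07 × 152000 + 0.65 × 108000 = 1260 + 32000 + 10640 + 70200 = 114100
Overall = 0.71 × 50460 + 0.29 × 114100 = 35826.6 + 33089 = 68915.6

$68,915.60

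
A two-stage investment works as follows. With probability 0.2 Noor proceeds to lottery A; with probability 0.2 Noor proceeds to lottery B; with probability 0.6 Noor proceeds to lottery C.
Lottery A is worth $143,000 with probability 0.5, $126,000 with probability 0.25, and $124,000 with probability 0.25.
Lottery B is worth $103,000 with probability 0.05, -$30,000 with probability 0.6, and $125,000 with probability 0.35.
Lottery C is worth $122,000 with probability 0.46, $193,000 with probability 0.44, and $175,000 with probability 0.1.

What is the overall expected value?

EV(A) = 0.5 × 143000 + 0.25 × 126000 + 0.25 × 124000 = 71500 + 31500 + 31000 = 134000
EV(B) = 0.05 × 103000 + 0.6 × (-30000) + 0.35 × 125000 = 5150 − 18000 + 43750 = 30900
EV(C) = 0.46 × 122000 + 0.44 × 193000 + 0.1 × 175000 = 56120 + 84920 + 17500 = 158540
Overall = 0.2 × 134000 + 0.2 × 30900 + 0.6 × 158540 = 26800 + 6180 + 95124 = 128104

$128,104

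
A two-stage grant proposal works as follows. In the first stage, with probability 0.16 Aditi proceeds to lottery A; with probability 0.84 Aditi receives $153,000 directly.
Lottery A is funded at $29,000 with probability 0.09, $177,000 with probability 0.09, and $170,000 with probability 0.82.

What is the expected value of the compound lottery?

EV(A) = 0.09 × 29000 + 0.09 × 177000 + 0.82 × 170000 = 2610 + 15930 + 139400 = 157940
Branch B: 153000 (certain)
Overall = 0.16 × 157940 + 0.84 × 153000 = 25270.4 + 128520 = 153790.4

$153,790.40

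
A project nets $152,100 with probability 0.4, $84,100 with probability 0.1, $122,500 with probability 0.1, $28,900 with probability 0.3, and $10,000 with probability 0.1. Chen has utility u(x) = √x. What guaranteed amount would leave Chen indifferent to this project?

E[u] = 0.4·√152100 + 0.1·√84100 + 0.1·√122500 + 0.3·√28900 + 0.1·√10000 = 0.4·390 + 0.1·290 + 0.1·350 + 0.3·170 + 0.1·100 = 281
CE = (281)² = 78961

$78,961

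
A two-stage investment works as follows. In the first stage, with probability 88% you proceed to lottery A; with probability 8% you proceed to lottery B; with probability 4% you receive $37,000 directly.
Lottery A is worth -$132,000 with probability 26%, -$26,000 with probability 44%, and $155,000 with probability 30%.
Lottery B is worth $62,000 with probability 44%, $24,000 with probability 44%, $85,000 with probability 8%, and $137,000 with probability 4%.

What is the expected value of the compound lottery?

$6,140.80

EV(A) = 0.26 × (-132000) + 0.44 × (-26000) + 0.3 × 155000 = -34320 − 11440 + 46500 = 740
EV(B) = 0.44 × 62000 + 0.44 × 24000 + 0.08 × 85000 + 0.04 × 137000 = 27280 + 10560 + 6800 + 5480 = 50120
Branch C: 37000 (certain)
Overall = 0.88 × 740 + 0.08 × 50120 + 0.04 × 37000 = 651.2 + 4009.6 + 1480 = 6140.8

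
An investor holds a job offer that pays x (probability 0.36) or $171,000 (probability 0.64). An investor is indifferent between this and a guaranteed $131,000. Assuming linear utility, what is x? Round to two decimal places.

0.36·x + 0.64·171000 = 131000
0.36·x = 131000 − 109440 = 21560
x = 21560 / 0.36 = 59888.8889

x = $59,888.89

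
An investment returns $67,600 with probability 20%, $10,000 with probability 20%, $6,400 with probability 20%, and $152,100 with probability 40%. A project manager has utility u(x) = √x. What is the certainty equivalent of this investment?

E[u] = 0.2·√67600 + 0.2·√10000 + 0.2·√6400 + 0.4·√152100 = 0.2·260 + 0.2·100 + 0.2·80 + 0.4·390 = 244
CE = (244)² = 59536

$59,536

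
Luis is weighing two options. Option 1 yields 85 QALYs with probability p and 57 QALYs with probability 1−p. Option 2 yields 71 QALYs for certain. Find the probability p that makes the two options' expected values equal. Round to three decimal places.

p·85 + (1−p)·57 = 71
28p + 57 = 71
p = (71 − 57) / 28

p = 0.500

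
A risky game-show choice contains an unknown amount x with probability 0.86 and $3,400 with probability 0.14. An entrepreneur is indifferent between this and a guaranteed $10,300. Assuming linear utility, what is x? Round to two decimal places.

0.86·x + 0.14·3400 = 10300
0.86·x = 10300 − 476 = 9824
x = 9824 / 0.86 = 11423.2558

x = $11,423.26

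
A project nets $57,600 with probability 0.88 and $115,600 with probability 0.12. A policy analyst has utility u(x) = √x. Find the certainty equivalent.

$63,504

E[u] = 0.88·√57600 + 0.12·√115600 = 0.88·240 + 0.12·340 = 252
CE = (252)² = 63504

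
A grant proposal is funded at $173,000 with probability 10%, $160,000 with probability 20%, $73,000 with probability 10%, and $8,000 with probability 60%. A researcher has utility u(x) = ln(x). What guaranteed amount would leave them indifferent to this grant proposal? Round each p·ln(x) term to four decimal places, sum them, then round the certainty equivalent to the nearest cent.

E[u] = 0.1·ln(173000) + 0.2·ln(160000) + 0.1·ln(73000) + 0.6·ln(8000) = 1.2061 + 2.3966 + 1.1198 + 5.3923 = 10.1148
CE = e^10.1148 ≈ 24705.97

$24,705.97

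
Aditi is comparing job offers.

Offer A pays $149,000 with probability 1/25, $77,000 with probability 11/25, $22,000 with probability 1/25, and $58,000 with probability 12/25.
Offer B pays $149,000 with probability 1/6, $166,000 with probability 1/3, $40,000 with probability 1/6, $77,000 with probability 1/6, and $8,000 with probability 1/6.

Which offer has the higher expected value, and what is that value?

Offer A = 1/25 × 149000 + 11/25 × 77000 + 1/25 × 22000 + 12/25 × 58000 = 5960 + 33880 + 880 + 27840 = 68560
Offer B = 1/6 × 149000 + 1/3 × 166000 + 1/6 × 40000 + 1/6 × 77000 + 1/6 × 8000 = 24833.3333 + 55333.3333 + 6666.6667 + 12833.3333 + 1333.3333 = 101000

Offer B ($101,000)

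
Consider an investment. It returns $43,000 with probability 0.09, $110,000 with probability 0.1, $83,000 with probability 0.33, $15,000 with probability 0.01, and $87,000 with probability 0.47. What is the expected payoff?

EV = 0.09 × 43000 + 0.1 × 110000 + 0.33 × 83000 + 0.01 × 15000 + 0.47 × 87000 = 3870 + 11000 + 27390 + 150 + 40890 = 83300

$83,300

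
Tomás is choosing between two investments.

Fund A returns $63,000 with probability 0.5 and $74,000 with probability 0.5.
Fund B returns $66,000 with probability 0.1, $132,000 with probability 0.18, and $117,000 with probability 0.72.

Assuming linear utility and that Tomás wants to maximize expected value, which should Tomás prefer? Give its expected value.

Fund A = 0.5 × 63000 + 0.5 × 74000 = 31500 + 37000 = 68500
Fund B = 0.1 × 66000 + 0.18 × 132000 + 0.72 × 117000 = 6600 + 23760 + 84240 = 114600

Fund B ($114,600)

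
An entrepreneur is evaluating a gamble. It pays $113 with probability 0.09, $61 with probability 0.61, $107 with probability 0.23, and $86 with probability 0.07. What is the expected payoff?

EV = 0.09 × 113 + 0.61 × 61 + 0.23 × 107 + 0.07 × 86 = 10.17 + 37.21 + 24.61 + 6.02 = 78.01

$78.01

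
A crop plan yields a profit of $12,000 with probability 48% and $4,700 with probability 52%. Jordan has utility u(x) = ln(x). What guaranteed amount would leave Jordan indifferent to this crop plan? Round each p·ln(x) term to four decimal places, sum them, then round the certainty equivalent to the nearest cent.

E[u] = 0.48·ln(12000) + 0.52·ln(4700) = 4.5085 + 4.3968 = 8.9053
CE = e^8.9053 ≈ 7370.94

$7,370.94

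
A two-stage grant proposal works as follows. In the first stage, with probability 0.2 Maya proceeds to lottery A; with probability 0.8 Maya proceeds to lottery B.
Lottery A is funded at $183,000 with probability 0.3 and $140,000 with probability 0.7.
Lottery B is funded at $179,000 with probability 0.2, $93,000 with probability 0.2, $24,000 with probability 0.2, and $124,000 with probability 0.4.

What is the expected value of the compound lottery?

$117,620

EV(A) = 0.3 × 183000 + 0.7 × 140000 = 54900 + 98000 = 152900
EV(B) = 0.2 × 179000 + 0.2 × 93000 + 0.2 × 24000 + 0.4 × 124000 = 35800 + 18600 + 4800 + 49600 = 108800
Overall = 0.2 × 152900 + 0.8 × 108800 = 30580 + 87040 = 117620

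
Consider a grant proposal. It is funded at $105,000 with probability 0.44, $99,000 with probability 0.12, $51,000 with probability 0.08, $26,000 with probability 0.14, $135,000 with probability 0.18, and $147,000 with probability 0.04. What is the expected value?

EV = 0.44 × 105000 + 0.12 × 99000 + 0.08 × 51000 + 0.14 × 26000 + 0.18 × 135000 + 0.04 × 147000 = 46200 + 11880 + 4080 + 3640 + 24300 + 5880 = 95980

$95,980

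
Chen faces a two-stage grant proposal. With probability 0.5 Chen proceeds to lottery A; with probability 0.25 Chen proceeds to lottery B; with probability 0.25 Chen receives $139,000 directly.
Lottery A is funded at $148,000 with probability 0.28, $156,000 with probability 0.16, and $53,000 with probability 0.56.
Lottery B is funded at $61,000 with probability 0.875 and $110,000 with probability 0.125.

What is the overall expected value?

EV(A) = 0.28 × 148000 + 0.16 × 156000 + 0.56 × 53000 = 41440 + 24960 + 29680 = 96080
EV(B) = 0.875 × 61000 + 0.125 × 110000 = 53375 + 13750 = 67125
Branch C: 139000 (certain)
Overall = 0.5 × 96080 + 0.25 × 67125 + 0.25 × 139000 = 48040 + 16781.25 + 34750 = 99571.25

$99,571.25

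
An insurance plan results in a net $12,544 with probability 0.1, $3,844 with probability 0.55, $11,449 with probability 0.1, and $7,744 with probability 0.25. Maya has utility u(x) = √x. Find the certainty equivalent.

$6,084

E[u] = 0.1·√12544 + 0.55·√3844 + 0.1·√11449 + 0.25·√7744 = 0.1·112 + 0.55·62 + 0.1·107 + 0.25·88 = 78
CE = (78)² = 6084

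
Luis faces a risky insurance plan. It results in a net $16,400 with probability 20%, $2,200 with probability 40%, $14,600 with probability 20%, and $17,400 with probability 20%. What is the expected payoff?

EV = 0.2 × 16400 + 0.4 × 2200 + 0.2 × 14600 + 0.2 × 17400 = 3280 + 880 + 2920 + 3480 = 10560

$10,560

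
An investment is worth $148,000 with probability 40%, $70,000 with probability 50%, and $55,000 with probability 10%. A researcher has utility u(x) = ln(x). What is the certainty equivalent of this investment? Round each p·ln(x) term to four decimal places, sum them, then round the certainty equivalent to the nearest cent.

E[u] = 0.4·ln(148000) + 0.5·ln(70000) + 0.1·ln(55000) = 4.7620 + 5.5781 + 1.0915 = 11.4316
CE = e^11.4316 ≈ 92189.36

$92,189.36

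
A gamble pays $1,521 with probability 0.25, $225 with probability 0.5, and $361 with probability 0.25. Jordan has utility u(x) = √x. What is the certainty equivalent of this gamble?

E[u] = 0.25·√1521 + 0.5·√225 + 0.25·√361 = 0.25·39 + 0.5·15 + 0.25·19 = 22
CE = (22)² = 484

$484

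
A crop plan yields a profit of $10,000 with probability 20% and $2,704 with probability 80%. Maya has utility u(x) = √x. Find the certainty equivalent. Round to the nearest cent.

E[u] = 0.2·√10000 + 0.8·√2704 = 0.2·100 + 0.8·52 = 61.6
CE = (61.6)² = 3794.56

$3,794.56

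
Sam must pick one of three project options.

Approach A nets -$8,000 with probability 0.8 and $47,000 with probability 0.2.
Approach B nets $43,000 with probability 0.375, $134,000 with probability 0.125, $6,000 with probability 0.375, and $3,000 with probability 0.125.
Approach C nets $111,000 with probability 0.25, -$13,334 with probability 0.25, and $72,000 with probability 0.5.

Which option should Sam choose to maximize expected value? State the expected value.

Approach A = 0.8 × (-8000) + 0.2 × 47000 = -6400 + 9400 = 3000
Approach B = 0.375 × 43000 + 0.125 × 134000 + 0.375 × 6000 + 0.125 × 3000 = 16125 + 16750 + 2250 + 375 = 35500
Approach C = 0.25 × 111000 + 0.25 × (-13334) + 0.5 × 72000 = 27750 − 3333.5 + 36000 = 60416.5

Approach C ($60,416.50)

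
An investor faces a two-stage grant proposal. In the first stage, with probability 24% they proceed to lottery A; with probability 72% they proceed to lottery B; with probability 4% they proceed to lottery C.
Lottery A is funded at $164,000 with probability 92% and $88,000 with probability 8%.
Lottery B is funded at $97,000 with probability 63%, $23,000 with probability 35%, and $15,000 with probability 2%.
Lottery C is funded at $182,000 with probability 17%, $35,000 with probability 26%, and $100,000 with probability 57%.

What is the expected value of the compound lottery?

$91,793.60

EV(A) = 0.92 × 164000 + 0.08 × 88000 = 150880 + 7040 = 157920
EV(B) = 0.63 × 97000 + 0.35 × 23000 + 0.02 × 15000 = 61110 + 8050 + 300 = 69460
EV(C) = 0.17 × 182000 + 0.26 × 35000 + 0.57 × 100000 = 30940 + 9100 + 57000 = 97040
Overall = 0.24 × 157920 + 0.72 × 69460 + 0.04 × 97040 = 37900.8 + 50011.2 + 3881.6 = 91793.6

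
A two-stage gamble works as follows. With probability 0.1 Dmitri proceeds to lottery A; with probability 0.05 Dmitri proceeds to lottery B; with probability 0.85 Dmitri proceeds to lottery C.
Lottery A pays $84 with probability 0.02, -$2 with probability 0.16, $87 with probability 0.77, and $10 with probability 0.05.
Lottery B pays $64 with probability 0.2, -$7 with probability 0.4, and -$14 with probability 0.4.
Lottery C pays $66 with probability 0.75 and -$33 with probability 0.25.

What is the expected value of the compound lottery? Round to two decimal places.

EV(A) = 0.02 × 84 + 0.16 × (-2) + 0.77 × 87 + 0.05 × 10 = 1.68 − 0.32 + 66.99 + 0.5 = 68.85
EV(B) = 0.2 × 64 + 0.4 × (-7) + 0.4 × (-14) = 12.8 − 2.8 − 5.6 = 4.4
EV(C) = 0.75 × 66 + 0.25 × (-33) = 49.5 − 8.25 = 41.25
Overall = 0.1 × 68.85 + 0.05 × 4.4 + 0.85 × 41.25 = 6.885 + 0.22 + 35.0625 = 42.1675

$42.17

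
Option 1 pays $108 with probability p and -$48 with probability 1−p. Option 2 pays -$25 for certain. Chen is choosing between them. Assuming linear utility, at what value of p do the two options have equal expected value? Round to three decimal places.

p·108 + (1−p)·(-48) = -25
156p − 48 = -25
p = (-25 + 48) / 156

p = 0.147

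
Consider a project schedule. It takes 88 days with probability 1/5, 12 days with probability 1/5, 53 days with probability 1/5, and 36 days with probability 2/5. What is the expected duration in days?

EV = 1/5 × 88 + 1/5 × 12 + 1/5 × 53 + 2/5 × 36 = 17.6 + 2.4 + 10.6 + 14.4 = 45

45 days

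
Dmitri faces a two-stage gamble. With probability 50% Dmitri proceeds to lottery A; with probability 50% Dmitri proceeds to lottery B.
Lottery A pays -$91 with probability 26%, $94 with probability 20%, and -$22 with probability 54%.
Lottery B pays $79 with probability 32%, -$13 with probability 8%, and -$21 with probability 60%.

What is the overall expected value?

EV(A) = 0.26 × (-91) + 0.2 × 94 + 0.54 × (-22) = -23.66 + 18.8 − 11.88 = -16.74
EV(B) = 0.32 × 79 + 0.08 × (-13) + 0.6 × (-21) = 25.28 − 1.04 − 12.6 = 11.64
Overall = 0.5 × (-16.74) + 0.5 × 11.64 = -8.37 + 5.82 = -2.55

-$2.55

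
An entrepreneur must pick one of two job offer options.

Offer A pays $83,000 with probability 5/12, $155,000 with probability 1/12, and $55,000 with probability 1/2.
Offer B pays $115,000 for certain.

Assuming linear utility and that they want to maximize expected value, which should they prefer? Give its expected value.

Offer A = 5/12 × 83000 + 1/12 × 155000 + 1/2 × 55000 = 34583.3333 + 12916.6667 + 27500 = 75000
Offer B: 115000 (certain)

Offer B ($115,000)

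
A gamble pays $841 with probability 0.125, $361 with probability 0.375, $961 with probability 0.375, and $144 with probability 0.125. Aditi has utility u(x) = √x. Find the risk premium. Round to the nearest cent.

$48.86

E[u] = 0.125·√841 + 0.375·√361 + 0.375·√961 + 0.125·√144 = 0.125·29 + 0.375·19 + 0.375·31 + 0.125·12 = 23.875
CE = (23.875)² = 570.015625
Risk premium = EV − CE = 618.875 − 570.015625 = 48.859375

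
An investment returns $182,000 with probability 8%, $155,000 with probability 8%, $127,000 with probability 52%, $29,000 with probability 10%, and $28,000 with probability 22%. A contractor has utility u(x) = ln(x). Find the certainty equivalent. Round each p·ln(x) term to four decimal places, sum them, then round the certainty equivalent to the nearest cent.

E[u] = 0.08·ln(182000) + 0.08·ln(155000) + 0.52·ln(127000) + 0.1·ln(29000) + 0.22·ln(28000) = 0.9689 + 0.9561 + 6.1110 + 1.0275 + 2.2528 = 11.3163
CE = e^11.3163 ≈ 82149.83

$82,149.83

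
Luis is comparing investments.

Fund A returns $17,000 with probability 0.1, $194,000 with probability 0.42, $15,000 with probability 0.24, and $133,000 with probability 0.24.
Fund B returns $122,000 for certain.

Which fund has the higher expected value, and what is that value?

Fund B ($122,000)

Fund A = 0.1 × 17000 + 0.42 × 194000 + 0.24 × 15000 + 0.24 × 133000 = 1700 + 81480 + 3600 + 31920 = 118700
Fund B: 122000 (certain)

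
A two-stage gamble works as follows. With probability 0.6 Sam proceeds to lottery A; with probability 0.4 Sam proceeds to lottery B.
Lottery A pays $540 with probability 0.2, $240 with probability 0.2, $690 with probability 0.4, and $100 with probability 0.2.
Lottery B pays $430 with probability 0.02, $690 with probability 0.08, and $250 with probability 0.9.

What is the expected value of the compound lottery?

EV(A) = 0.2 × 540 + 0.2 × 240 + 0.4 × 690 + 0.2 × 100 = 108 + 48 + 276 + 20 = 452
EV(B) = 0.02 × 430 + 0.08 × 690 + 0.9 × 250 = 8.6 + 55.2 + 225 = 288.8
Overall = 0.6 × 452 + 0.4 × 288.8 = 271.2 + 115.52 = 386.72

$386.72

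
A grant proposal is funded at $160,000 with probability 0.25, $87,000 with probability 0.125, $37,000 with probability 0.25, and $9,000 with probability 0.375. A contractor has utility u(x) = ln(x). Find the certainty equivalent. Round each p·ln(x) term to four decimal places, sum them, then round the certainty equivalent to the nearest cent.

$34,943.93

E[u] = 0.25·ln(160000) + 0.125·ln(87000) + 0.25·ln(37000) + 0.375·ln(9000) = 2.9957 + 1.4217 + 2.6297 + 3.4144 = 10.4615
CE = e^10.4615 ≈ 34943.93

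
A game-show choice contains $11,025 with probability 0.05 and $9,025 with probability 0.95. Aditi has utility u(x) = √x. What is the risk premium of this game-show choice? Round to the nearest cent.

E[u] = 0.05·√11025 + 0.95·√9025 = 0.05·105 + 0.95·95 = 95.5
CE = (95.5)² = 9120.25
Risk premium = EV − CE = 9125 − 9120.25 = 4.75

$4.75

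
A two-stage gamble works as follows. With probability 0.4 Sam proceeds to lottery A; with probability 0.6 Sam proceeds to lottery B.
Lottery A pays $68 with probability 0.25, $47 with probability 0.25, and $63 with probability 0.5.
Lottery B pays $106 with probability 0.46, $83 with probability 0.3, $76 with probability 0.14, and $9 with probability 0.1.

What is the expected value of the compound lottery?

EV(A) = 0.25 × 68 + 0.25 × 47 + 0.5 × 63 = 17 + 11.75 + 31.5 = 60.25
EV(B) = 0.46 × 106 + 0.3 × 83 + 0.14 × 76 + 0.1 × 9 = 48.76 + 24.9 + 10.64 + 0.9 = 85.2
Overall = 0.4 × 60.25 + 0.6 × 85.2 = 24.1 + 51.12 = 75.22

$75.22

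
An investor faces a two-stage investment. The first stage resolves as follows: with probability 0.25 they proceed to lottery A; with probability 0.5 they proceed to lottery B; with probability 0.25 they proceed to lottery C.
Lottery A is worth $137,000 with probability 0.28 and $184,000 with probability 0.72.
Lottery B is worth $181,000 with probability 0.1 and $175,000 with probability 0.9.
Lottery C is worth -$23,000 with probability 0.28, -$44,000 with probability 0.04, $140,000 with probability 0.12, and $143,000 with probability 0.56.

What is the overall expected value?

$152,680

EV(A) = 0.28 × 137000 + 0.72 × 184000 = 38360 + 132480 = 170840
EV(B) = 0.1 × 181000 + 0.9 × 175000 = 18100 + 157500 = 175600
EV(C) = 0.28 × (-23000) + 0.04 × (-44000) + 0.12 × 140000 + 0.56 × 143000 = -6440 − 1760 + 16800 + 80080 = 88680
Overall = 0.25 × 170840 + 0.5 × 175600 + 0.25 × 88680 = 42710 + 87800 + 22170 = 152680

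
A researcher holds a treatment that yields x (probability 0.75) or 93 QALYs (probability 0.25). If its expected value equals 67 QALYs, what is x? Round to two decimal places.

0.75·x + 0.25·93 = 67
0.75·x = 67 − 23.25 = 43.75
x = 43.75 / 0.75 = 58.3333

x = 58.33 QALYs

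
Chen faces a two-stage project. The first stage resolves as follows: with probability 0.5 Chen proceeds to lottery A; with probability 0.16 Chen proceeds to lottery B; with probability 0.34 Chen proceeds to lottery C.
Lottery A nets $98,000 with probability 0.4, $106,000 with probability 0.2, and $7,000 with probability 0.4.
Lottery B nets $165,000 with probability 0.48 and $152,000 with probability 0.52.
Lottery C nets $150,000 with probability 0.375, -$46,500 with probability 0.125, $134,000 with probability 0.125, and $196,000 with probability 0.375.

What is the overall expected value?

EV(A) = 0.4 × 98000 + 0.2 × 106000 + 0.4 × 7000 = 39200 + 21200 + 2800 = 63200
EV(B) = 0.48 × 165000 + 0.52 × 152000 = 79200 + 79040 = 158240
EV(C) = 0.375 × 150000 + 0.125 × (-46500) + 0.125 × 134000 + 0.375 × 196000 = 56250 − 5812.5 + 16750 + 73500 = 140687.5
Overall = 0.5 × 63200 + 0.16 × 158240 + 0.34 × 140687.5 = 31600 + 25318.4 + 47833.75 = 104752.15

$104,752.15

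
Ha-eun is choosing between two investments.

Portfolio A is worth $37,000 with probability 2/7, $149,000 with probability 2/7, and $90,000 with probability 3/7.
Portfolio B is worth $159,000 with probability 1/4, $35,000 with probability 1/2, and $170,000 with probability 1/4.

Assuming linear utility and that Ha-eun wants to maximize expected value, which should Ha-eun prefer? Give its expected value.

Portfolio A = 2/7 × 37000 + 2/7 × 149000 + 3/7 × 90000 = 10571.4286 + 42571.4286 + 38571.4286 = 91714.2857
Portfolio B = 1/4 × 159000 + 1/2 × 35000 + 1/4 × 170000 = 39750 + 17500 + 42500 = 99750

Portfolio B ($99,750)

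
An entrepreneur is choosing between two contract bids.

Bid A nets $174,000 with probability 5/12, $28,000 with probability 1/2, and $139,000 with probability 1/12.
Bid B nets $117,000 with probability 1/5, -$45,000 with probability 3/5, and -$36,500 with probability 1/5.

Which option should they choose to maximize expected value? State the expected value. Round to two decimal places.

Bid A ($98,083.33)

Bid A = 5/12 × 174000 + 1/2 × 28000 + 1/12 × 139000 = 72500 + 14000 + 11583.3333 = 98083.3333
Bid B = 1/5 × 117000 + 3/5 × (-45000) + 1/5 × (-36500) = 23400 − 27000 − 7300 = -10900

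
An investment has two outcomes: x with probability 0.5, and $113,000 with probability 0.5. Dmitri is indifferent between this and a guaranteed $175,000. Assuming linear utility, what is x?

0.5·x + 0.5·113000 = 175000
0.5·x = 175000 − 56500 = 118500
x = 118500 / 0.5 = 237000

x = $237,000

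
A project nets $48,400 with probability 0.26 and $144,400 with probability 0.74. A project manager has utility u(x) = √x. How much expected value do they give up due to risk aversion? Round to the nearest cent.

E[u] = 0.26·√48400 + 0.74·√144400 = 0.26·220 + 0.74·380 = 338.4
CE = (338.4)² = 114514.56
Risk premium = EV − CE = 119440 − 114514.56 = 4925.44

$4,925.44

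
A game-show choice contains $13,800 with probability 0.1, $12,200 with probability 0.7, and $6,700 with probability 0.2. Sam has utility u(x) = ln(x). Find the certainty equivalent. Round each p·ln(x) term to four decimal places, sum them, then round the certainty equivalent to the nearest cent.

E[u] = 0.1·ln(13800) + 0.7·ln(12200) + 0.2·ln(6700) = 0.9532 + 6.5864 + 1.7620 = 9.3016
CE = e^9.3016 ≈ 10955.53

$10,955.53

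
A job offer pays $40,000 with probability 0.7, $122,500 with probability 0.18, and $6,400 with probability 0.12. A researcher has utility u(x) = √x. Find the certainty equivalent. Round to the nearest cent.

E[u] = 0.7·√40000 + 0.18·√122500 + 0.12·√6400 = 0.7·200 + 0.18·350 + 0.12·80 = 212.6
CE = (212.6)² = 45198.76

$45,198.76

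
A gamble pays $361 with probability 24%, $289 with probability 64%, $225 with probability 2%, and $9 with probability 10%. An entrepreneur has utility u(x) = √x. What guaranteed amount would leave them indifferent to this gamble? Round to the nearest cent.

$257.28

E[u] = 0.24·√361 + 0.64·√289 + 0.02·√225 + 0.1·√9 = 0.24·19 + 0.64·17 + 0.02·15 + 0.1·3 = 16.04
CE = (16.04)² = 257.2816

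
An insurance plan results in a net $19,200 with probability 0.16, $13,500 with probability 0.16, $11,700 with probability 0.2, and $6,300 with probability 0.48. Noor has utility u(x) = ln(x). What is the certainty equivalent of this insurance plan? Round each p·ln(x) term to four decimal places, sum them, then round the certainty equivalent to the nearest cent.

E[u] = 0.16·ln(19200) + 0.16·ln(13500) + 0.2·ln(11700) + 0.48·ln(6300) = 1.5780 + 1.5217 + 1.8735 + 4.1992 = 9.1724
CE = e^9.1724 ≈ 9627.70

$9,627.70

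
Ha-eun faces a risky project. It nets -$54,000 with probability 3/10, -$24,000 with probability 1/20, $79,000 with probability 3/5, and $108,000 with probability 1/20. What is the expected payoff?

EV = 3/10 × (-54000) + 1/20 × (-24000) + 3/5 × 79000 + 1/20 × 108000 = -16200 − 1200 + 47400 + 5400 = 35400

$35,400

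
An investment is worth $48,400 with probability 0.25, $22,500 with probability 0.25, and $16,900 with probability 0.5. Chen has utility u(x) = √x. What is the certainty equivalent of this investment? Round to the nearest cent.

E[u] = 0.25·√48400 + 0.25·√22500 + 0.5·√16900 = 0.25·220 + 0.25·150 + 0.5·130 = 157.5
CE = (157.5)² = 24806.25

$24,806.25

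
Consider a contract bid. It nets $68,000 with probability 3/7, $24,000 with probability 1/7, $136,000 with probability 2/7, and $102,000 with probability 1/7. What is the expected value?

$86,000

EV = 3/7 × 68000 + 1/7 × 24000 + 2/7 × 136000 + 1/7 × 102000 = 29142.8571 + 3428.5714 + 38857.1429 + 14571.4286 = 86000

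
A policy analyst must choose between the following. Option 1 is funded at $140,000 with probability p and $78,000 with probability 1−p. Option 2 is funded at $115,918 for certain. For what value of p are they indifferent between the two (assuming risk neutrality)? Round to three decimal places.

p·140000 + (1−p)·78000 = 115918
62000p + 78000 = 115918
p = (115918 − 78000) / 62000

p = 0.612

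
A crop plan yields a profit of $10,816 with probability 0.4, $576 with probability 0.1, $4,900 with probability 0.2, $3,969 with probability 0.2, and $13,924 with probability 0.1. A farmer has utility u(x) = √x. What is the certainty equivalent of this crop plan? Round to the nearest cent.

$6,789.76

E[u] = 0.4·√10816 + 0.1·√576 + 0.2·√4900 + 0.2·√3969 + 0.1·√13924 = 0.4·104 + 0.1·24 + 0.2·70 + 0.2·63 + 0.1·118 = 82.4
CE = (82.4)² = 6789.76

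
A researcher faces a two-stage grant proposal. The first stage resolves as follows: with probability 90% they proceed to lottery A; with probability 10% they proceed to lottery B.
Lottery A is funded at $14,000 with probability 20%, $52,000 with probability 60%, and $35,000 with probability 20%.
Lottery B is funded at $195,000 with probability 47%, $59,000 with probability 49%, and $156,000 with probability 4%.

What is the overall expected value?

$49,580

EV(A) = 0.2 × 14000 + 0.6 × 52000 + 0.2 × 35000 = 2800 + 31200 + 7000 = 41000
EV(B) = 0.47 × 195000 + 0.49 × 59000 + 0.04 × 156000 = 91650 + 28910 + 6240 = 126800
Overall = 0.9 × 41000 + 0.1 × 126800 = 36900 + 12680 = 49580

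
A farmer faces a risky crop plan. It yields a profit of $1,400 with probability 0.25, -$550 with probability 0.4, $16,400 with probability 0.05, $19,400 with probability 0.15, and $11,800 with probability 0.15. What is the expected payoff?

EV = 0.25 × 1400 + 0.4 × (-550) + 0.05 × 16400 + 0.15 × 19400 + 0.15 × 11800 = 350 − 220 + 820 + 2910 + 1770 = 5630

$5,630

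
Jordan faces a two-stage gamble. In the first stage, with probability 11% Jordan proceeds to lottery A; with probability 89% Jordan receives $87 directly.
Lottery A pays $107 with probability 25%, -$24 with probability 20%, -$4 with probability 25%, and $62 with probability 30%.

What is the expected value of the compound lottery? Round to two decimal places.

EV(A) = 0.25 × 107 + 0.2 × (-24) + 0.25 × (-4) + 0.3 × 62 = 26.75 − 4.8 − 1 + 18.6 = 39.55
Branch B: 87 (certain)
Overall = 0.11 × 39.55 + 0.89 × 87 = 4.3505 + 77.43 = 81.7805

$81.78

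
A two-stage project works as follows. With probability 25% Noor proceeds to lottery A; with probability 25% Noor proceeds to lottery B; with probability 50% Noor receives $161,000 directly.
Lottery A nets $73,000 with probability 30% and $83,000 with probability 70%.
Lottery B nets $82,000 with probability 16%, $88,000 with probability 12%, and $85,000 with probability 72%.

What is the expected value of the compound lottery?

$121,720

EV(A) = 0.3 × 73000 + 0.7 × 83000 = 21900 + 58100 = 80000
EV(B) = 0.16 × 82000 + 0.12 × 88000 + 0.72 × 85000 = 13120 + 10560 + 61200 = 84880
Branch C: 161000 (certain)
Overall = 0.25 × 80000 + 0.25 × 84880 + 0.5 × 161000 = 20000 + 21220 + 80500 = 121720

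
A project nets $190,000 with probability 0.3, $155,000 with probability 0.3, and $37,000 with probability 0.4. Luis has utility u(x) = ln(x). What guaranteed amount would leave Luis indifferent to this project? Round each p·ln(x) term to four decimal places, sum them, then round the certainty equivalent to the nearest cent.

$92,901.96

E[u] = 0.3·ln(190000) + 0.3·ln(155000) + 0.4·ln(37000) = 3.6464 + 3.5854 + 4.2075 = 11.4393
CE = e^11.4393 ≈ 92901.96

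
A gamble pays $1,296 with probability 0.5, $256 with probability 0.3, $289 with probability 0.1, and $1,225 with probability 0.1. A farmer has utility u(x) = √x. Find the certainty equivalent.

$784

E[u] = 0.5·√1296 + 0.3·√256 + 0.1·√289 + 0.1·√1225 = 0.5·36 + 0.3·16 + 0.1·17 + 0.1·35 = 28
CE = (28)² = 784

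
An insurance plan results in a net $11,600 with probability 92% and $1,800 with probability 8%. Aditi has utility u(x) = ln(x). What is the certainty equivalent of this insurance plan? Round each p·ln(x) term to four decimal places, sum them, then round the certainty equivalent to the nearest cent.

E[u] = 0.92·ln(11600) + 0.08·ln(1800) = 8.6101 + 0.5996 = 9.2097
CE = e^9.2097 ≈ 9993.60

$9,993.60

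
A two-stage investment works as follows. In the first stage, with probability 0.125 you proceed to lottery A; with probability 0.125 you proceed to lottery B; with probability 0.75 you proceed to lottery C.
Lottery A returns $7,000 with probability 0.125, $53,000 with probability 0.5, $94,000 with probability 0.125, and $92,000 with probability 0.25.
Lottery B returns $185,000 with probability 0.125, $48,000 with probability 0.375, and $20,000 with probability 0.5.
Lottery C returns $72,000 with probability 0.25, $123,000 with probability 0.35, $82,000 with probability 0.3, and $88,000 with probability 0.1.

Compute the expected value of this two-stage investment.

EV(A) = 0.125 × 7000 + 0.5 × 53000 + 0.125 × 94000 + 0.25 × 92000 = 875 + 26500 + 11750 + 23000 = 62125
EV(B) = 0.125 × 185000 + 0.375 × 48000 + 0.5 × 20000 = 23125 + 18000 + 10000 = 51125
EV(C) = 0.25 × 72000 + 0.35 × 123000 + 0.3 × 82000 + 0.1 × 88000 = 18000 + 43050 + 24600 + 8800 = 94450
Overall = 0.125 × 62125 + 0.125 × 51125 + 0.75 × 94450 = 7765.625 + 6390.625 + 70837.5 = 84993.75

$84,993.75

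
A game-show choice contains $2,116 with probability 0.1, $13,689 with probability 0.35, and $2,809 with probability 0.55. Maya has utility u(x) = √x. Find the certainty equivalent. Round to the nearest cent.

E[u] = 0.1·√2116 + 0.35·√13689 + 0.55·√2809 = 0.1·46 + 0.35·117 + 0.55·53 = 74.7
CE = (74.7)² = 5580.09

$5,580.09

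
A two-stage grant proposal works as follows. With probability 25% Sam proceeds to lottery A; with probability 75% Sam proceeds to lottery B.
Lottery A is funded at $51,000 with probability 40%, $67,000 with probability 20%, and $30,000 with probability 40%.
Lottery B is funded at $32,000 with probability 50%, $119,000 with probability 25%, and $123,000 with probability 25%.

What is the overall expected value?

$68,825

EV(A) = 0.4 × 51000 + 0.2 × 67000 + 0.4 × 30000 = 20400 + 13400 + 12000 = 45800
EV(B) = 0.5 × 32000 + 0.25 × 119000 + 0.25 × 123000 = 16000 + 29750 + 30750 = 76500
Overall = 0.25 × 45800 + 0.75 × 76500 = 11450 + 57375 = 68825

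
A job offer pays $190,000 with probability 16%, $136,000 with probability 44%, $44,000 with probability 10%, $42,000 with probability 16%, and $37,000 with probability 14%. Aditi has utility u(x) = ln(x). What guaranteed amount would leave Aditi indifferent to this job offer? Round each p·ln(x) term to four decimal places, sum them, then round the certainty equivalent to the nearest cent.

E[u] = 0.16·ln(190000) + 0.44·ln(136000) + 0.1·ln(44000) + 0.16·ln(42000) + 0.14·ln(37000) = 1.9448 + 5.2010 + 1.0692 + 1.7033 + 1.4726 = 11.3909
CE = e^11.3909 ≈ 88512.58

$88,512.58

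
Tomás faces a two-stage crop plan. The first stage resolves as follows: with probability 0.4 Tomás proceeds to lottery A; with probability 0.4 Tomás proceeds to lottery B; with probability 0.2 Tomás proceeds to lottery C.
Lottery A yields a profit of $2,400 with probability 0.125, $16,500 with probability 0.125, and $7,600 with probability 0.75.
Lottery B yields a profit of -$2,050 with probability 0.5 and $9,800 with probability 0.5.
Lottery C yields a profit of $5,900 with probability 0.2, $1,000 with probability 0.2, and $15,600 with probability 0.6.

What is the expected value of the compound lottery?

EV(A) = 0.125 × 2400 + 0.125 × 16500 + 0.75 × 7600 = 300 + 2062.5 + 5700 = 8062.5
EV(B) = 0.5 × (-2050) + 0.5 × 9800 = -1025 + 4900 = 3875
EV(C) = 0.2 × 5900 + 0.2 × 1000 + 0.6 × 15600 = 1180 + 200 + 9360 = 10740
Overall = 0.4 × 8062.5 + 0.4 × 3875 + 0.2 × 10740 = 3225 + 1550 + 2148 = 6923

$6,923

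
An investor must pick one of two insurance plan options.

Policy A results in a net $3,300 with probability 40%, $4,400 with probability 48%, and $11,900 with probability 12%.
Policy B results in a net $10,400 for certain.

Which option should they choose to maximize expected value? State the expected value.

Policy A = 0.4 × 3300 + 0.48 × 4400 + 0.12 × 11900 = 1320 + 2112 + 1428 = 4860
Policy B: 10400 (certain)

Policy B ($10,400)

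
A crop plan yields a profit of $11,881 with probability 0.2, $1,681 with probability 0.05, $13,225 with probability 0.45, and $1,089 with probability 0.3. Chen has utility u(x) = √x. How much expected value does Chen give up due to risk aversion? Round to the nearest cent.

$1,427.95

E[u] = 0.2·√11881 + 0.05·√1681 + 0.45·√13225 + 0.3·√1089 = 0.2·109 + 0.05·41 + 0.45·115 + 0.3·33 = 85.5
CE = (85.5)² = 7310.25
Risk premium = EV − CE = 8738.2 − 7310.25 = 1427.95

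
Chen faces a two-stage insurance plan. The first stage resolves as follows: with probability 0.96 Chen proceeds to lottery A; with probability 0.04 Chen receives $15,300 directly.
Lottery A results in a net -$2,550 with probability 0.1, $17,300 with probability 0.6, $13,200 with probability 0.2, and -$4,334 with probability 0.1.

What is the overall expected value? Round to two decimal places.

$12,450.34

EV(A) = 0.1 × (-2550) + 0.6 × 17300 + 0.2 × 13200 + 0.1 × (-4334) = -255 + 10380 + 2640 − 433.4 = 12331.6
Branch B: 15300 (certain)
Overall = 0.96 × 12331.6 + 0.04 × 15300 = 11838.336 + 612 = 12450.336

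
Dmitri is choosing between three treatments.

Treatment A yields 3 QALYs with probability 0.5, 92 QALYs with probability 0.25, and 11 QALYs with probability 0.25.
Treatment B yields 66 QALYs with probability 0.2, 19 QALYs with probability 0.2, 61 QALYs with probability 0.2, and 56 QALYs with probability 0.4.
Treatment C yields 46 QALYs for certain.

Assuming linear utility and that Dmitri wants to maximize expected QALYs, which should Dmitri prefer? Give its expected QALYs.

Treatment B (51.6 QALYs)

Treatment A = 0.5 × 3 + 0.25 × 92 + 0.25 × 11 = 1.5 + 23 + 2.75 = 27.25
Treatment B = 0.2 × 66 + 0.2 × 19 + 0.2 × 61 + 0.4 × 56 = 13.2 + 3.8 + 12.2 + 22.4 = 51.6
Treatment C: 46 (certain)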